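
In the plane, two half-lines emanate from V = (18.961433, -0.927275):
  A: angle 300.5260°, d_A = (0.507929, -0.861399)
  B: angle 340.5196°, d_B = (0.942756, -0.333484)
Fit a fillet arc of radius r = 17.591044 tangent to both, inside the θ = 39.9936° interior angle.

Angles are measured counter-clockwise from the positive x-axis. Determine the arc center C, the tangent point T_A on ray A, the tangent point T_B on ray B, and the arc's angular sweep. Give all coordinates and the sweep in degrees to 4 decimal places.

center=(58.6673,-33.6318) T_A=(43.5144,-42.5668) T_B=(64.5337,-17.0477) sweep=140.0064

bisector direction at 320.5228° = (0.771878,-0.635771)
center distance |VC| = r/sin(θ/2) = 17.591044/sin(19.9968°) = 51.440665
C = V + |VC|·bis = (58.6673,-33.6318)
T_A = V + ((C−V)·d_A)·d_A = V + 48.3394·d_A = (43.5144,-42.5668)
T_B = V + ((C−V)·d_B)·d_B = V + 48.3394·d_B = (64.5337,-17.0477)
sweep = 180° − θ = 140.0064°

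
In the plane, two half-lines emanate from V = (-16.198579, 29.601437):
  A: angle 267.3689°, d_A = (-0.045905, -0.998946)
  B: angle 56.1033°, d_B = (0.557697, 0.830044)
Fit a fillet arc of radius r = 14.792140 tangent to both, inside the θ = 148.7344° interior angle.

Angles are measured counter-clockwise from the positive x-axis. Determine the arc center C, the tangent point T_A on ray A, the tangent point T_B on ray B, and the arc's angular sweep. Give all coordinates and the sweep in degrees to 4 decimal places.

center=(-1.6120,24.7876) T_A=(-16.3886,25.4666) T_B=(-13.8902,33.0371) sweep=31.2656

bisector direction at 341.7361° = (0.949623,-0.313394)
center distance |VC| = r/sin(θ/2) = 14.792140/sin(74.3672°) = 15.360343
C = V + |VC|·bis = (-1.6120,24.7876)
T_A = V + ((C−V)·d_A)·d_A = V + 4.1392·d_A = (-16.3886,25.4666)
T_B = V + ((C−V)·d_B)·d_B = V + 4.1392·d_B = (-13.8902,33.0371)
sweep = 180° − θ = 31.2656°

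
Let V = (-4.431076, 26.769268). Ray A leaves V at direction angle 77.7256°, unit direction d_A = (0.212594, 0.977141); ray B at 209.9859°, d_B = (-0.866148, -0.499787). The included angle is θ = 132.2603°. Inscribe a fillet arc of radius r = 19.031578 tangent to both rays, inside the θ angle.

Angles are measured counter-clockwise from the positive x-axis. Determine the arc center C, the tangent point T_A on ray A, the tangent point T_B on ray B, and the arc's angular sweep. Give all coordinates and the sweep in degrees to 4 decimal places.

bisector direction at 143.8558° = (-0.807535,0.589820)
center distance |VC| = r/sin(θ/2) = 19.031578/sin(66.1302°) = 20.811661
C = V + |VC|·bis = (-21.2372,39.0444)
T_A = V + ((C−V)·d_A)·d_A = V + 8.4217·d_A = (-2.6407,34.9984)
T_B = V + ((C−V)·d_B)·d_B = V + 8.4217·d_B = (-11.7255,22.5602)
sweep = 180° − θ = 47.7397°

center=(-21.2372,39.0444) T_A=(-2.6407,34.9984) T_B=(-11.7255,22.5602) sweep=47.7397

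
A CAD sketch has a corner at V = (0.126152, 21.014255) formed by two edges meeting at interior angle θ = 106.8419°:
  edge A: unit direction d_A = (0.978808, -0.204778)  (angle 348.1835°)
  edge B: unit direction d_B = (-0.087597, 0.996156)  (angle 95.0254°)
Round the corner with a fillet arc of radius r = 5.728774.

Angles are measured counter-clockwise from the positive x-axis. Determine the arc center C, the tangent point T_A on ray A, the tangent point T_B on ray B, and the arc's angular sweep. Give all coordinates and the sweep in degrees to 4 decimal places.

bisector direction at 41.6044° = (0.747747,0.663984)
center distance |VC| = r/sin(θ/2) = 5.728774/sin(53.4209°) = 7.133899
C = V + |VC|·bis = (5.4605,25.7511)
T_A = V + ((C−V)·d_A)·d_A = V + 4.2513·d_A = (4.2874,20.1437)
T_B = V + ((C−V)·d_B)·d_B = V + 4.2513·d_B = (-0.2463,25.2492)
sweep = 180° − θ = 73.1581°

center=(5.4605,25.7511) T_A=(4.2874,20.1437) T_B=(-0.2463,25.2492) sweep=73.1581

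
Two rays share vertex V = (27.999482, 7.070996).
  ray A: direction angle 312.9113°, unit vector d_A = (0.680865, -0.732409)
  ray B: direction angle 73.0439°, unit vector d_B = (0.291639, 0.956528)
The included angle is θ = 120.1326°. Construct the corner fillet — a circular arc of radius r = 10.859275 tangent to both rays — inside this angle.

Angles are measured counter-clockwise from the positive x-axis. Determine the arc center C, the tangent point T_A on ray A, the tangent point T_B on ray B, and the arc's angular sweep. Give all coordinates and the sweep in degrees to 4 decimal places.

bisector direction at 12.9776° = (0.974458,0.224570)
center distance |VC| = r/sin(θ/2) = 10.859275/sin(60.0663°) = 12.530847
C = V + |VC|·bis = (40.2103,9.8850)
T_A = V + ((C−V)·d_A)·d_A = V + 6.2529·d_A = (32.2568,2.4913)
T_B = V + ((C−V)·d_B)·d_B = V + 6.2529·d_B = (29.8231,13.0520)
sweep = 180° − θ = 59.8674°

center=(40.2103,9.8850) T_A=(32.2568,2.4913) T_B=(29.8231,13.0520) sweep=59.8674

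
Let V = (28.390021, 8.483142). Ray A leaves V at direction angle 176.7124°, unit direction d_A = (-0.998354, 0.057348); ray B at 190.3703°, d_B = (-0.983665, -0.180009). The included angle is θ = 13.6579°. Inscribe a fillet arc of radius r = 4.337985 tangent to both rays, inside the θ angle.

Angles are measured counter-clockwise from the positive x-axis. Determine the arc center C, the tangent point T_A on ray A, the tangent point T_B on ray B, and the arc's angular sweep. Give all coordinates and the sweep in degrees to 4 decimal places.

center=(-8.0229,6.2297) T_A=(-7.7741,10.5605) T_B=(-7.2420,1.9625) sweep=166.3421

bisector direction at 183.5413° = (-0.998090,-0.061769)
center distance |VC| = r/sin(θ/2) = 4.337985/sin(6.8289°) = 36.482574
C = V + |VC|·bis = (-8.0229,6.2297)
T_A = V + ((C−V)·d_A)·d_A = V + 36.2238·d_A = (-7.7741,10.5605)
T_B = V + ((C−V)·d_B)·d_B = V + 36.2238·d_B = (-7.2420,1.9625)
sweep = 180° − θ = 166.3421°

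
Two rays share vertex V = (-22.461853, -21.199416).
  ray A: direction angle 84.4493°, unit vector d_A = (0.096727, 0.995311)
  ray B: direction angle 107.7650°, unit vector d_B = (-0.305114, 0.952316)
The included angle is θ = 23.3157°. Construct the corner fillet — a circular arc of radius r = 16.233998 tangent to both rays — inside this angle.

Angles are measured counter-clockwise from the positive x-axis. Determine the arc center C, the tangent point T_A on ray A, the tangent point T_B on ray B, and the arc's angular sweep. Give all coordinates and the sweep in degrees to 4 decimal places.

bisector direction at 96.1071° = (-0.106388,0.994325)
center distance |VC| = r/sin(θ/2) = 16.233998/sin(11.6578°) = 80.339731
C = V + |VC|·bis = (-31.0090,58.6844)
T_A = V + ((C−V)·d_A)·d_A = V + 78.6825·d_A = (-14.8512,57.1141)
T_B = V + ((C−V)·d_B)·d_B = V + 78.6825·d_B = (-46.4689,53.7311)
sweep = 180° − θ = 156.6843°

center=(-31.0090,58.6844) T_A=(-14.8512,57.1141) T_B=(-46.4689,53.7311) sweep=156.6843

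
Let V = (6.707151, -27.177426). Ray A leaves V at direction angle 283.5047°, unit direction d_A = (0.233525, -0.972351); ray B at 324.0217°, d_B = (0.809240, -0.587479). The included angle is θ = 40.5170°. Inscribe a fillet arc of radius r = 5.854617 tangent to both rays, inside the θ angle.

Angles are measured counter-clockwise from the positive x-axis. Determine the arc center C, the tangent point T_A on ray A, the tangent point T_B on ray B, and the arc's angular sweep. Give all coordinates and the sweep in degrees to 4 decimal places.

bisector direction at 303.7632° = (0.555762,-0.831342)
center distance |VC| = r/sin(θ/2) = 5.854617/sin(20.2585°) = 16.908337
C = V + |VC|·bis = (16.1042,-41.2340)
T_A = V + ((C−V)·d_A)·d_A = V + 15.8624·d_A = (10.4114,-42.6012)
T_B = V + ((C−V)·d_B)·d_B = V + 15.8624·d_B = (19.5436,-36.4962)
sweep = 180° − θ = 139.4830°

center=(16.1042,-41.2340) T_A=(10.4114,-42.6012) T_B=(19.5436,-36.4962) sweep=139.4830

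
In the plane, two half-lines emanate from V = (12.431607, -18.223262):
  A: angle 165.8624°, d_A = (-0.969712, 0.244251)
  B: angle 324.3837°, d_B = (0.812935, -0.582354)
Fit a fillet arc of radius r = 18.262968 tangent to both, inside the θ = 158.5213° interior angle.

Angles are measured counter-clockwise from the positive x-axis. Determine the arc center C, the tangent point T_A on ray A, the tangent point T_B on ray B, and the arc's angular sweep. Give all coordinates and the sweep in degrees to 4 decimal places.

bisector direction at 245.1231° = (-0.420671,-0.907213)
center distance |VC| = r/sin(θ/2) = 18.262968/sin(79.2606°) = 18.588545
C = V + |VC|·bis = (4.6119,-35.0870)
T_A = V + ((C−V)·d_A)·d_A = V + 3.4638·d_A = (9.0727,-17.3772)
T_B = V + ((C−V)·d_B)·d_B = V + 3.4638·d_B = (15.2475,-20.2404)
sweep = 180° − θ = 21.4787°

center=(4.6119,-35.0870) T_A=(9.0727,-17.3772) T_B=(15.2475,-20.2404) sweep=21.4787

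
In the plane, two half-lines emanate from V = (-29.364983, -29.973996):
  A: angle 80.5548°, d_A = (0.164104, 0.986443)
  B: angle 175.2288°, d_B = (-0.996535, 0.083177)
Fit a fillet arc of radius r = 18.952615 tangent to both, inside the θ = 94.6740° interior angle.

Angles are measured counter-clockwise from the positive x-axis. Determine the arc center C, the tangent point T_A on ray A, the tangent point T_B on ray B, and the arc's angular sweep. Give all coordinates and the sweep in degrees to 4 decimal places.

center=(-45.1944,-9.6343) T_A=(-26.4987,-12.7445) T_B=(-46.7708,-28.5212) sweep=85.3260

bisector direction at 127.8918° = (-0.614172,0.789172)
center distance |VC| = r/sin(θ/2) = 18.952615/sin(47.3370°) = 25.773514
C = V + |VC|·bis = (-45.1944,-9.6343)
T_A = V + ((C−V)·d_A)·d_A = V + 17.4663·d_A = (-26.4987,-12.7445)
T_B = V + ((C−V)·d_B)·d_B = V + 17.4663·d_B = (-46.7708,-28.5212)
sweep = 180° − θ = 85.3260°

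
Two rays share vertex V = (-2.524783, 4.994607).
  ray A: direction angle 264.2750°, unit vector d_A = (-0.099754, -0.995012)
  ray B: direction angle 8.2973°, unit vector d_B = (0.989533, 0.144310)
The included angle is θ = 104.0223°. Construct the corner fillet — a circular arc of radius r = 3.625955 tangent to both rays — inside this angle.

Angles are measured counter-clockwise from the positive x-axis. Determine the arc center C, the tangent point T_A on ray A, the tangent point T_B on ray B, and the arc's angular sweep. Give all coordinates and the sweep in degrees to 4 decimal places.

bisector direction at 316.2861° = (0.722800,-0.691057)
center distance |VC| = r/sin(θ/2) = 3.625955/sin(52.0112°) = 4.600704
C = V + |VC|·bis = (0.8006,1.8153)
T_A = V + ((C−V)·d_A)·d_A = V + 2.8318·d_A = (-2.8073,2.1770)
T_B = V + ((C−V)·d_B)·d_B = V + 2.8318·d_B = (0.2773,5.4033)
sweep = 180° − θ = 75.9777°

center=(0.8006,1.8153) T_A=(-2.8073,2.1770) T_B=(0.2773,5.4033) sweep=75.9777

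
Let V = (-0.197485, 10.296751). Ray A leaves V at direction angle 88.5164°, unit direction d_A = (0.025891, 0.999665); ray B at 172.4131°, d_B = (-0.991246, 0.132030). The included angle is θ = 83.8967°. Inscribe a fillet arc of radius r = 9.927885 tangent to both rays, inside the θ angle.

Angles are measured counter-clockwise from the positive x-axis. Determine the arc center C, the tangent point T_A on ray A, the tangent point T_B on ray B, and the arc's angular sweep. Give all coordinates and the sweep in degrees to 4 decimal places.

bisector direction at 130.4648° = (-0.648980,0.760805)
center distance |VC| = r/sin(θ/2) = 9.927885/sin(41.9483°) = 14.851867
C = V + |VC|·bis = (-9.8361,21.5961)
T_A = V + ((C−V)·d_A)·d_A = V + 11.0460·d_A = (0.0885,21.3391)
T_B = V + ((C−V)·d_B)·d_B = V + 11.0460·d_B = (-11.1468,11.7552)
sweep = 180° − θ = 96.1033°

center=(-9.8361,21.5961) T_A=(0.0885,21.3391) T_B=(-11.1468,11.7552) sweep=96.1033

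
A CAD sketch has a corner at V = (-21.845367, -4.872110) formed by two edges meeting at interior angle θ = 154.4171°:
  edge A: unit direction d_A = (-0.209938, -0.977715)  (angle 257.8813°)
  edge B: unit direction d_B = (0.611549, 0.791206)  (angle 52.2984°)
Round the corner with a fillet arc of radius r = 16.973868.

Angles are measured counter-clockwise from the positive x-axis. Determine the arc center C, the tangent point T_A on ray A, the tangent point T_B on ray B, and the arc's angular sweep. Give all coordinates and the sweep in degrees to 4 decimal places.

center=(-6.0588,-12.2034) T_A=(-22.6544,-8.6399) T_B=(-19.4886,-1.8230) sweep=25.5829

bisector direction at 335.0899° = (0.906969,-0.421196)
center distance |VC| = r/sin(θ/2) = 16.973868/sin(77.2086°) = 17.405839
C = V + |VC|·bis = (-6.0588,-12.2034)
T_A = V + ((C−V)·d_A)·d_A = V + 3.8537·d_A = (-22.6544,-8.6399)
T_B = V + ((C−V)·d_B)·d_B = V + 3.8537·d_B = (-19.4886,-1.8230)
sweep = 180° − θ = 25.5829°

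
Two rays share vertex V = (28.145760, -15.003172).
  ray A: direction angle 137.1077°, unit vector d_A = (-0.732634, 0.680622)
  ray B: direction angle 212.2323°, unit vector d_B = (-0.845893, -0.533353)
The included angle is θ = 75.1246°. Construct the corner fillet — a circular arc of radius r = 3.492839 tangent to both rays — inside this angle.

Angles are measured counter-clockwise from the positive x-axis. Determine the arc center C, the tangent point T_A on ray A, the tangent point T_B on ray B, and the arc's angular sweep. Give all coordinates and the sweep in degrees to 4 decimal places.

bisector direction at 174.6700° = (-0.995676,0.092892)
center distance |VC| = r/sin(θ/2) = 3.492839/sin(37.5623°) = 5.729500
C = V + |VC|·bis = (22.4410,-14.4709)
T_A = V + ((C−V)·d_A)·d_A = V + 4.5417·d_A = (24.8183,-11.9120)
T_B = V + ((C−V)·d_B)·d_B = V + 4.5417·d_B = (24.3040,-17.4255)
sweep = 180° − θ = 104.8754°

center=(22.4410,-14.4709) T_A=(24.8183,-11.9120) T_B=(24.3040,-17.4255) sweep=104.8754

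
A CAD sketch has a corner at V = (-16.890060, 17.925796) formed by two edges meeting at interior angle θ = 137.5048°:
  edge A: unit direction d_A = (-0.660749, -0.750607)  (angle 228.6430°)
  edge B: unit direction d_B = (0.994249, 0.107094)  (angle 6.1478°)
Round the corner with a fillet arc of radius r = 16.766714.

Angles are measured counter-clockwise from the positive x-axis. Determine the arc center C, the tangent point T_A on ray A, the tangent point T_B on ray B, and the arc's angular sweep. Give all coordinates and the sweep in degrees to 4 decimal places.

center=(-8.6125,1.9537) T_A=(-21.1978,13.0323) T_B=(-10.4081,18.6240) sweep=42.4952

bisector direction at 297.3954° = (0.460129,-0.887852)
center distance |VC| = r/sin(θ/2) = 16.766714/sin(68.7524°) = 17.989592
C = V + |VC|·bis = (-8.6125,1.9537)
T_A = V + ((C−V)·d_A)·d_A = V + 6.5194·d_A = (-21.1978,13.0323)
T_B = V + ((C−V)·d_B)·d_B = V + 6.5194·d_B = (-10.4081,18.6240)
sweep = 180° − θ = 42.4952°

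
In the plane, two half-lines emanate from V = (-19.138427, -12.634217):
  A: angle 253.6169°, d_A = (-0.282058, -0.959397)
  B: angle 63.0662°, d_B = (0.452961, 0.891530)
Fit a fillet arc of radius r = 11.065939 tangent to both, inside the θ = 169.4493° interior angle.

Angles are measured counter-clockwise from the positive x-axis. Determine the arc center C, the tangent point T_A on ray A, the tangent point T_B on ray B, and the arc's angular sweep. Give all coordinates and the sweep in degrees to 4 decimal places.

bisector direction at 338.3415° = (0.929400,-0.369073)
center distance |VC| = r/sin(θ/2) = 11.065939/sin(84.7246°) = 11.113010
C = V + |VC|·bis = (-8.8100,-16.7357)
T_A = V + ((C−V)·d_A)·d_A = V + 1.0218·d_A = (-19.4266,-13.6145)
T_B = V + ((C−V)·d_B)·d_B = V + 1.0218·d_B = (-18.6756,-11.7233)
sweep = 180° − θ = 10.5507°

center=(-8.8100,-16.7357) T_A=(-19.4266,-13.6145) T_B=(-18.6756,-11.7233) sweep=10.5507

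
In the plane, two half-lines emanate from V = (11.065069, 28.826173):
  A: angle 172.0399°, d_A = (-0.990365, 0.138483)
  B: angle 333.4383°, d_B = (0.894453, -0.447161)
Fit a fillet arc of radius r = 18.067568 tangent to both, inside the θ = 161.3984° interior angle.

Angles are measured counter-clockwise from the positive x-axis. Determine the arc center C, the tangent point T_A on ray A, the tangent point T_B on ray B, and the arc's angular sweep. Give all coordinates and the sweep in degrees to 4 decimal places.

center=(5.6326,11.3425) T_A=(8.1346,29.2359) T_B=(13.7117,27.5031) sweep=18.6016

bisector direction at 252.7391° = (-0.296723,-0.954964)
center distance |VC| = r/sin(θ/2) = 18.067568/sin(80.6992°) = 18.308258
C = V + |VC|·bis = (5.6326,11.3425)
T_A = V + ((C−V)·d_A)·d_A = V + 2.9589·d_A = (8.1346,29.2359)
T_B = V + ((C−V)·d_B)·d_B = V + 2.9589·d_B = (13.7117,27.5031)
sweep = 180° − θ = 18.6016°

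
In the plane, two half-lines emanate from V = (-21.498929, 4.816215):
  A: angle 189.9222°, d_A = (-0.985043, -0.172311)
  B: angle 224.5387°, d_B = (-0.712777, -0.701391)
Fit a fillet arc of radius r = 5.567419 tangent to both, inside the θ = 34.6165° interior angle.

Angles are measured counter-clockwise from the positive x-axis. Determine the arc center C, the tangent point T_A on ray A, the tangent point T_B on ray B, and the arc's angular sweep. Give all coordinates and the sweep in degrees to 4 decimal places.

bisector direction at 207.2305° = (-0.889173,-0.457571)
center distance |VC| = r/sin(θ/2) = 5.567419/sin(17.3083°) = 18.713237
C = V + |VC|·bis = (-38.1382,-3.7464)
T_A = V + ((C−V)·d_A)·d_A = V + 17.8659·d_A = (-39.0976,1.7377)
T_B = V + ((C−V)·d_B)·d_B = V + 17.8659·d_B = (-34.2333,-7.7147)
sweep = 180° − θ = 145.3835°

center=(-38.1382,-3.7464) T_A=(-39.0976,1.7377) T_B=(-34.2333,-7.7147) sweep=145.3835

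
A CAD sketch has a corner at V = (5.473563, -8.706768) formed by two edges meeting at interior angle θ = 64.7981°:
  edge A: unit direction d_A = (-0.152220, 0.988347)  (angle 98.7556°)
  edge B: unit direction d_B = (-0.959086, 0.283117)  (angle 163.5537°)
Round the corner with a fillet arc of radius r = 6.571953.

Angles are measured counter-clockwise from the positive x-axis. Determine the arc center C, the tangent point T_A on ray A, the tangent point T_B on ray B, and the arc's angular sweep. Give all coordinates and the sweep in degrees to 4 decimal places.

center=(-2.5982,0.5283) T_A=(3.8972,1.5287) T_B=(-4.4588,-5.7748) sweep=115.2019

bisector direction at 131.1547° = (-0.658094,0.752936)
center distance |VC| = r/sin(θ/2) = 6.571953/sin(32.3991°) = 12.265390
C = V + |VC|·bis = (-2.5982,0.5283)
T_A = V + ((C−V)·d_A)·d_A = V + 10.3561·d_A = (3.8972,1.5287)
T_B = V + ((C−V)·d_B)·d_B = V + 10.3561·d_B = (-4.4588,-5.7748)
sweep = 180° − θ = 115.2019°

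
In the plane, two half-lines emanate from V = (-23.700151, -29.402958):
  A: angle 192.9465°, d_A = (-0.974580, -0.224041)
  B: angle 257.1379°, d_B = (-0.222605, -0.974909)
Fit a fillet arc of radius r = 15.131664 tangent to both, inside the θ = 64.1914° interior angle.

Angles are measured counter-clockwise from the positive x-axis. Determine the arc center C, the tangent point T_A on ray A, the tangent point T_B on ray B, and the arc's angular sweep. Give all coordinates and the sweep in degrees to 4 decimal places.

bisector direction at 225.0422° = (-0.706586,-0.707627)
center distance |VC| = r/sin(θ/2) = 15.131664/sin(32.0957°) = 28.478576
C = V + |VC|·bis = (-43.8227,-49.5552)
T_A = V + ((C−V)·d_A)·d_A = V + 24.1260·d_A = (-47.2128,-34.8082)
T_B = V + ((C−V)·d_B)·d_B = V + 24.1260·d_B = (-29.0707,-52.9236)
sweep = 180° − θ = 115.8086°

center=(-43.8227,-49.5552) T_A=(-47.2128,-34.8082) T_B=(-29.0707,-52.9236) sweep=115.8086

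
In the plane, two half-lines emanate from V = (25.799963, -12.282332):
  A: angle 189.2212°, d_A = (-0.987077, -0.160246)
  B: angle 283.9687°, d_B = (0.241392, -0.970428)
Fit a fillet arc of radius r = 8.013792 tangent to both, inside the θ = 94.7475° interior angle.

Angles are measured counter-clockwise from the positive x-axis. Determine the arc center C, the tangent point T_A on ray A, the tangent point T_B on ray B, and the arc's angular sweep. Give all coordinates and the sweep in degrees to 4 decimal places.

center=(19.8036,-21.3745) T_A=(18.5194,-13.4643) T_B=(27.5804,-19.4401) sweep=85.2525

bisector direction at 236.5950° = (-0.550554,-0.834799)
center distance |VC| = r/sin(θ/2) = 8.013792/sin(47.3738°) = 10.891458
C = V + |VC|·bis = (19.8036,-21.3745)
T_A = V + ((C−V)·d_A)·d_A = V + 7.3758·d_A = (18.5194,-13.4643)
T_B = V + ((C−V)·d_B)·d_B = V + 7.3758·d_B = (27.5804,-19.4401)
sweep = 180° − θ = 85.2525°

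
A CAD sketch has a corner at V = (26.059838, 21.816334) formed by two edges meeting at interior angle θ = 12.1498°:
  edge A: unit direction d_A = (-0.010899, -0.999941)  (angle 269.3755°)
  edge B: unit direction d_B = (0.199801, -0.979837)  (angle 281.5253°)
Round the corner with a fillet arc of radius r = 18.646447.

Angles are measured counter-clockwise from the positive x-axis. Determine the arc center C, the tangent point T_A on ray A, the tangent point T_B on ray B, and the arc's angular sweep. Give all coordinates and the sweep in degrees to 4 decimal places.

bisector direction at 275.4504° = (0.094984,-0.995479)
center distance |VC| = r/sin(θ/2) = 18.646447/sin(6.0749°) = 176.195008
C = V + |VC|·bis = (42.7955,-153.5821)
T_A = V + ((C−V)·d_A)·d_A = V + 175.2056·d_A = (24.1502,-153.3788)
T_B = V + ((C−V)·d_B)·d_B = V + 175.2056·d_B = (61.0660,-149.8565)
sweep = 180° − θ = 167.8502°

center=(42.7955,-153.5821) T_A=(24.1502,-153.3788) T_B=(61.0660,-149.8565) sweep=167.8502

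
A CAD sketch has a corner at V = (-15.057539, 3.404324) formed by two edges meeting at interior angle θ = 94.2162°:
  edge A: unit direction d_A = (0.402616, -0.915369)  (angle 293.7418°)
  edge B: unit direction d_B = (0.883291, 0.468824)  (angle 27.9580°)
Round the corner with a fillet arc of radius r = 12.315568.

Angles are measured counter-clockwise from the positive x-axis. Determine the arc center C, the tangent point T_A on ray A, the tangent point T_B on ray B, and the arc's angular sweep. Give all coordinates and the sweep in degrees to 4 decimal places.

bisector direction at 340.8499° = (0.944662,-0.328044)
center distance |VC| = r/sin(θ/2) = 12.315568/sin(47.1081°) = 16.809869
C = V + |VC|·bis = (0.8221,-2.1101)
T_A = V + ((C−V)·d_A)·d_A = V + 11.4411·d_A = (-10.4512,-7.0685)
T_B = V + ((C−V)·d_B)·d_B = V + 11.4411·d_B = (-4.9517,8.7682)
sweep = 180° − θ = 85.7838°

center=(0.8221,-2.1101) T_A=(-10.4512,-7.0685) T_B=(-4.9517,8.7682) sweep=85.7838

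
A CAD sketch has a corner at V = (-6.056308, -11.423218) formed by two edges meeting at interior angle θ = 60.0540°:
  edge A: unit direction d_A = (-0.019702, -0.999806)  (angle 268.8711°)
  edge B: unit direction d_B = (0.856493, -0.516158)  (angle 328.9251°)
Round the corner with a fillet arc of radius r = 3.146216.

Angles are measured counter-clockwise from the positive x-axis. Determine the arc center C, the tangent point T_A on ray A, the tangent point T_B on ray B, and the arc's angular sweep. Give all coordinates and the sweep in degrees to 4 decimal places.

bisector direction at 298.8981° = (0.483253,-0.875481)
center distance |VC| = r/sin(θ/2) = 3.146216/sin(30.0270°) = 6.287301
C = V + |VC|·bis = (-3.0179,-16.9276)
T_A = V + ((C−V)·d_A)·d_A = V + 5.4435·d_A = (-6.1636,-16.8656)
T_B = V + ((C−V)·d_B)·d_B = V + 5.4435·d_B = (-1.3940,-14.2329)
sweep = 180° − θ = 119.9460°

center=(-3.0179,-16.9276) T_A=(-6.1636,-16.8656) T_B=(-1.3940,-14.2329) sweep=119.9460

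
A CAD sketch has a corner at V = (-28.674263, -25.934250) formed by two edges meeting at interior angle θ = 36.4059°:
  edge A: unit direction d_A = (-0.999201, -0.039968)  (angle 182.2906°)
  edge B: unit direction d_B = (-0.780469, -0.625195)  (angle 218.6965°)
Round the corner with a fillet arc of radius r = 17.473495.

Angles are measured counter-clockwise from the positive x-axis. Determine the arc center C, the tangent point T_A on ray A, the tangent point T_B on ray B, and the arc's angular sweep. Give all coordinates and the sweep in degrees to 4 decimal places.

bisector direction at 200.4936° = (-0.936712,-0.350102)
center distance |VC| = r/sin(θ/2) = 17.473495/sin(18.2030°) = 55.935978
C = V + |VC|·bis = (-81.0701,-45.5175)
T_A = V + ((C−V)·d_A)·d_A = V + 53.1367·d_A = (-81.7685,-28.0580)
T_B = V + ((C−V)·d_B)·d_B = V + 53.1367·d_B = (-70.1458,-59.1551)
sweep = 180° − θ = 143.5941°

center=(-81.0701,-45.5175) T_A=(-81.7685,-28.0580) T_B=(-70.1458,-59.1551) sweep=143.5941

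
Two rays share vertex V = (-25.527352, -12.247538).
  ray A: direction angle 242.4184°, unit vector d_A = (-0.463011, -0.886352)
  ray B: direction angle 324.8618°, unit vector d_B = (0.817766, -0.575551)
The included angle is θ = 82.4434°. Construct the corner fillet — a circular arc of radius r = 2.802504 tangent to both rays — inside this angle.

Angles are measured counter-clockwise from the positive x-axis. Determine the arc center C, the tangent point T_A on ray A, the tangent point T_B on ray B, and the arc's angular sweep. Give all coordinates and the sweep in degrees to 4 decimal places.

bisector direction at 283.6401° = (0.235822,-0.971796)
center distance |VC| = r/sin(θ/2) = 2.802504/sin(41.2217°) = 4.252827
C = V + |VC|·bis = (-24.5244,-16.3804)
T_A = V + ((C−V)·d_A)·d_A = V + 3.1988·d_A = (-27.0084,-15.0828)
T_B = V + ((C−V)·d_B)·d_B = V + 3.1988·d_B = (-22.9115,-14.0886)
sweep = 180° − θ = 97.5566°

center=(-24.5244,-16.3804) T_A=(-27.0084,-15.0828) T_B=(-22.9115,-14.0886) sweep=97.5566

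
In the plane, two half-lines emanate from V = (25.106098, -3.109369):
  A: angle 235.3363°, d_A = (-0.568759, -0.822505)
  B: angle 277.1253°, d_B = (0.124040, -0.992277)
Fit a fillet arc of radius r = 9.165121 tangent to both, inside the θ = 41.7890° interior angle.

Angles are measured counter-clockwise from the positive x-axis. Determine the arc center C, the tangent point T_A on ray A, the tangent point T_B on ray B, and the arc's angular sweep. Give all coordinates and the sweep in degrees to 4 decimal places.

bisector direction at 256.2308° = (-0.238011,-0.971262)
center distance |VC| = r/sin(θ/2) = 9.165121/sin(20.8945°) = 25.697923
C = V + |VC|·bis = (18.9897,-28.0688)
T_A = V + ((C−V)·d_A)·d_A = V + 24.0080·d_A = (11.4513,-22.8561)
T_B = V + ((C−V)·d_B)·d_B = V + 24.0080·d_B = (28.0840,-26.9320)
sweep = 180° − θ = 138.2110°

center=(18.9897,-28.0688) T_A=(11.4513,-22.8561) T_B=(28.0840,-26.9320) sweep=138.2110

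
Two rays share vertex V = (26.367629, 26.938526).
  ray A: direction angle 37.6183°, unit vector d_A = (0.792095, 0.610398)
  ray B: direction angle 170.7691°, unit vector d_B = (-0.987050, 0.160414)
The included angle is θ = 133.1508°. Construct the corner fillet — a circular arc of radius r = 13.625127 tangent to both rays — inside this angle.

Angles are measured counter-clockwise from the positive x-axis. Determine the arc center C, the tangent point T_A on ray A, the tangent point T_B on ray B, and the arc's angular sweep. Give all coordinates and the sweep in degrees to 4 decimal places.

center=(22.7267,41.3341) T_A=(31.0434,30.5417) T_B=(20.5410,27.8855) sweep=46.8492

bisector direction at 104.1937° = (-0.245201,0.969472)
center distance |VC| = r/sin(θ/2) = 13.625127/sin(66.5754°) = 14.848915
C = V + |VC|·bis = (22.7267,41.3341)
T_A = V + ((C−V)·d_A)·d_A = V + 5.9031·d_A = (31.0434,30.5417)
T_B = V + ((C−V)·d_B)·d_B = V + 5.9031·d_B = (20.5410,27.8855)
sweep = 180° − θ = 46.8492°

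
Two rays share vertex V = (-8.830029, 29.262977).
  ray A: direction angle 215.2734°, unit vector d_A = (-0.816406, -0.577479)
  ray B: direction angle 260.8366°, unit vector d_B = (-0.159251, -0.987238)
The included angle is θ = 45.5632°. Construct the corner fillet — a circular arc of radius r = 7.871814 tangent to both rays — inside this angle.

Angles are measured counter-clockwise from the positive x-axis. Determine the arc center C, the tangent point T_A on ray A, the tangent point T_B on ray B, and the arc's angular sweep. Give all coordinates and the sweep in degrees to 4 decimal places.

bisector direction at 238.0550° = (-0.529105,-0.848556)
center distance |VC| = r/sin(θ/2) = 7.871814/sin(22.7816°) = 20.329073
C = V + |VC|·bis = (-19.5862,12.0126)
T_A = V + ((C−V)·d_A)·d_A = V + 18.7432·d_A = (-24.1320,18.4392)
T_B = V + ((C−V)·d_B)·d_B = V + 18.7432·d_B = (-11.8149,10.7590)
sweep = 180° − θ = 134.4368°

center=(-19.5862,12.0126) T_A=(-24.1320,18.4392) T_B=(-11.8149,10.7590) sweep=134.4368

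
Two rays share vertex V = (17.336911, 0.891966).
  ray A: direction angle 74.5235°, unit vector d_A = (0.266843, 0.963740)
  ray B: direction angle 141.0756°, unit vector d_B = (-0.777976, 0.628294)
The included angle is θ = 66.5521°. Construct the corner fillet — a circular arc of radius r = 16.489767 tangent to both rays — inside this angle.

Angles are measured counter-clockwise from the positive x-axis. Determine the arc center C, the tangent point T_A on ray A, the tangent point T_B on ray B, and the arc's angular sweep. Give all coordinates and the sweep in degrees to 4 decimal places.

bisector direction at 107.7995° = (-0.305688,0.952132)
center distance |VC| = r/sin(θ/2) = 16.489767/sin(33.2760°) = 30.053885
C = V + |VC|·bis = (8.1498,29.5072)
T_A = V + ((C−V)·d_A)·d_A = V + 25.1262·d_A = (24.0417,25.1070)
T_B = V + ((C−V)·d_B)·d_B = V + 25.1262·d_B = (-2.2106,16.6786)
sweep = 180° − θ = 113.4479°

center=(8.1498,29.5072) T_A=(24.0417,25.1070) T_B=(-2.2106,16.6786) sweep=113.4479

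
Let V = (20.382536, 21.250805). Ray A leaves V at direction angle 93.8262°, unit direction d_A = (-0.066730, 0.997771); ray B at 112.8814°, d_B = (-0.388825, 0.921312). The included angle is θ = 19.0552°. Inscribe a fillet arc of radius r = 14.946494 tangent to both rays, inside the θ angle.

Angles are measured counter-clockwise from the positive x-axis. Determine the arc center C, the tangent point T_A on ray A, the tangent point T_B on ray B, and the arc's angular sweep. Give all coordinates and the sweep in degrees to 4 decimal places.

center=(-0.4732,109.1081) T_A=(14.4400,110.1055) T_B=(-14.2436,103.2965) sweep=160.9448

bisector direction at 103.3538° = (-0.230963,0.972962)
center distance |VC| = r/sin(θ/2) = 14.946494/sin(9.5276°) = 90.298761
C = V + |VC|·bis = (-0.4732,109.1081)
T_A = V + ((C−V)·d_A)·d_A = V + 89.0532·d_A = (14.4400,110.1055)
T_B = V + ((C−V)·d_B)·d_B = V + 89.0532·d_B = (-14.2436,103.2965)
sweep = 180° − θ = 160.9448°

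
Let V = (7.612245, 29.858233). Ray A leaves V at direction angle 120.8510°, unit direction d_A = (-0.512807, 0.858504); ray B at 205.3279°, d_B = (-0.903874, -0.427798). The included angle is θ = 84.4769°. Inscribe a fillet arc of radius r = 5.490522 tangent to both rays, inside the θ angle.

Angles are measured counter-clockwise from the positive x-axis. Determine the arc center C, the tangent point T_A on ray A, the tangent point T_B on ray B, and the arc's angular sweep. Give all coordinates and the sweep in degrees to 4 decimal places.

bisector direction at 163.0894° = (-0.956760,0.290878)
center distance |VC| = r/sin(θ/2) = 5.490522/sin(42.2385°) = 8.167775
C = V + |VC|·bis = (-0.2024,32.2341)
T_A = V + ((C−V)·d_A)·d_A = V + 6.0470·d_A = (4.5113,35.0496)
T_B = V + ((C−V)·d_B)·d_B = V + 6.0470·d_B = (2.1465,27.2713)
sweep = 180° − θ = 95.5231°

center=(-0.2024,32.2341) T_A=(4.5113,35.0496) T_B=(2.1465,27.2713) sweep=95.5231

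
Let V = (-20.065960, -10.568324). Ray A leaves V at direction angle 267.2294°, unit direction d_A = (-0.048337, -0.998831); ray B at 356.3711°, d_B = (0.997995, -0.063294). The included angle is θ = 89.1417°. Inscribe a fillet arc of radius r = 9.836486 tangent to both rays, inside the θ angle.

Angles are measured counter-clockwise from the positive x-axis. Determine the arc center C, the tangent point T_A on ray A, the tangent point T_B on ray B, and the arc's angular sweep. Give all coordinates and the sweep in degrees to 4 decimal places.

center=(-10.7236,-21.0171) T_A=(-20.5486,-20.5416) T_B=(-10.1010,-11.2003) sweep=90.8583

bisector direction at 311.8002° = (0.666536,-0.745473)
center distance |VC| = r/sin(θ/2) = 9.836486/sin(44.5709°) = 14.016267
C = V + |VC|·bis = (-10.7236,-21.0171)
T_A = V + ((C−V)·d_A)·d_A = V + 9.9850·d_A = (-20.5486,-20.5416)
T_B = V + ((C−V)·d_B)·d_B = V + 9.9850·d_B = (-10.1010,-11.2003)
sweep = 180° − θ = 90.8583°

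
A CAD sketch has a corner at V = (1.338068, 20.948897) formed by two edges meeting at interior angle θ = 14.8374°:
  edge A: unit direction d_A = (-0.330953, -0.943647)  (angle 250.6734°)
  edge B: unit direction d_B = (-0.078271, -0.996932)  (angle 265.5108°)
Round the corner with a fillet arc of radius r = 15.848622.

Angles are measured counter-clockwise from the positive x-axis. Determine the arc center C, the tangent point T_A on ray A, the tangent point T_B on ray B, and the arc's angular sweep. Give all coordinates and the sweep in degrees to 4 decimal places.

center=(-23.9888,-99.1538) T_A=(-38.9443,-93.9086) T_B=(-8.1888,-100.3943) sweep=165.1626

bisector direction at 258.0921° = (-0.206339,-0.978481)
center distance |VC| = r/sin(θ/2) = 15.848622/sin(7.4187°) = 122.744070
C = V + |VC|·bis = (-23.9888,-99.1538)
T_A = V + ((C−V)·d_A)·d_A = V + 121.7166·d_A = (-38.9443,-93.9086)
T_B = V + ((C−V)·d_B)·d_B = V + 121.7166·d_B = (-8.1888,-100.3943)
sweep = 180° − θ = 165.1626°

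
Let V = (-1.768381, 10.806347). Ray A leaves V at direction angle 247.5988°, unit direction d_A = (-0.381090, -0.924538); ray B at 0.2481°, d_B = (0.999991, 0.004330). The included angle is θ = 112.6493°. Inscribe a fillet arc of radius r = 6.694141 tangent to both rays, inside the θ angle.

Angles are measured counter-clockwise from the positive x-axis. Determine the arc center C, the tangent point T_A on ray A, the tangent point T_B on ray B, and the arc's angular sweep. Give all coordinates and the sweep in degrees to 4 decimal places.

center=(2.7208,4.1316) T_A=(-3.4681,6.6827) T_B=(2.6919,10.8257) sweep=67.3507

bisector direction at 303.9235° = (0.558085,-0.829784)
center distance |VC| = r/sin(θ/2) = 6.694141/sin(56.3246°) = 8.043979
C = V + |VC|·bis = (2.7208,4.1316)
T_A = V + ((C−V)·d_A)·d_A = V + 4.4603·d_A = (-3.4681,6.6827)
T_B = V + ((C−V)·d_B)·d_B = V + 4.4603·d_B = (2.6919,10.8257)
sweep = 180° − θ = 67.3507°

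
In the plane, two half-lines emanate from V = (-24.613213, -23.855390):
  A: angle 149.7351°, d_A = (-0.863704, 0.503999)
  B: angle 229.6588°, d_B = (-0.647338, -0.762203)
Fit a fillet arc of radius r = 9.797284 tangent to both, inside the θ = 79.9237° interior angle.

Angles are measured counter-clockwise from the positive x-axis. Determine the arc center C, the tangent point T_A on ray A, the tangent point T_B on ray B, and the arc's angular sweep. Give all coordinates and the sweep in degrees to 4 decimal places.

bisector direction at 189.6969° = (-0.985712,-0.168437)
center distance |VC| = r/sin(θ/2) = 9.797284/sin(39.9618°) = 15.253976
C = V + |VC|·bis = (-39.6492,-26.4247)
T_A = V + ((C−V)·d_A)·d_A = V + 11.6917·d_A = (-34.7114,-17.9628)
T_B = V + ((C−V)·d_B)·d_B = V + 11.6917·d_B = (-32.1817,-32.7669)
sweep = 180° − θ = 100.0763°

center=(-39.6492,-26.4247) T_A=(-34.7114,-17.9628) T_B=(-32.1817,-32.7669) sweep=100.0763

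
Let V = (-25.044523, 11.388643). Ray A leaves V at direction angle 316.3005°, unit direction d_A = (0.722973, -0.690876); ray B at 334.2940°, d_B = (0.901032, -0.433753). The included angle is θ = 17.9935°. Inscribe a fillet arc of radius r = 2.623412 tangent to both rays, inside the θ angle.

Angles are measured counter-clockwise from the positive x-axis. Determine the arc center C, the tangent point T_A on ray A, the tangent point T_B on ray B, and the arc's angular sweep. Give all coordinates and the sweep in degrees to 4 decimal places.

bisector direction at 325.2973° = (0.822117,-0.569319)
center distance |VC| = r/sin(θ/2) = 2.623412/sin(8.9968°) = 16.776047
C = V + |VC|·bis = (-11.2527,1.8377)
T_A = V + ((C−V)·d_A)·d_A = V + 16.5697·d_A = (-13.0651,-0.0589)
T_B = V + ((C−V)·d_B)·d_B = V + 16.5697·d_B = (-10.1147,4.2015)
sweep = 180° − θ = 162.0065°

center=(-11.2527,1.8377) T_A=(-13.0651,-0.0589) T_B=(-10.1147,4.2015) sweep=162.0065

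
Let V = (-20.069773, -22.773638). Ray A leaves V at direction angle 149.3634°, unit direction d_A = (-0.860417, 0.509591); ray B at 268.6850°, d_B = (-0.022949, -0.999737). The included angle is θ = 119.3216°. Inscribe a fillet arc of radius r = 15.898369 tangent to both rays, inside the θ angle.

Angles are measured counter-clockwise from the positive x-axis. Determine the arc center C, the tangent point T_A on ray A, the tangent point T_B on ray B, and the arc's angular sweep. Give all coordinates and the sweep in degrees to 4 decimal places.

center=(-36.1775,-31.7112) T_A=(-28.0758,-18.0320) T_B=(-20.2833,-32.0760) sweep=60.6784

bisector direction at 209.0242° = (-0.874415,-0.485179)
center distance |VC| = r/sin(θ/2) = 15.898369/sin(59.6608°) = 18.421141
C = V + |VC|·bis = (-36.1775,-31.7112)
T_A = V + ((C−V)·d_A)·d_A = V + 9.3049·d_A = (-28.0758,-18.0320)
T_B = V + ((C−V)·d_B)·d_B = V + 9.3049·d_B = (-20.2833,-32.0760)
sweep = 180° − θ = 60.6784°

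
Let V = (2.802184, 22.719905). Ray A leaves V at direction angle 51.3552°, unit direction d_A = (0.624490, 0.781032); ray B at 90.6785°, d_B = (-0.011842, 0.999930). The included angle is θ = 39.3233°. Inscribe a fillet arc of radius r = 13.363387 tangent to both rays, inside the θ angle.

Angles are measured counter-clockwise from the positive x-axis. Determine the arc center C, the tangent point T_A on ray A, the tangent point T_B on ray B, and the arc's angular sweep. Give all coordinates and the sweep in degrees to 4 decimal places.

bisector direction at 71.0169° = (0.325290,0.945614)
center distance |VC| = r/sin(θ/2) = 13.363387/sin(19.6617°) = 39.717017
C = V + |VC|·bis = (15.7217,60.2769)
T_A = V + ((C−V)·d_A)·d_A = V + 37.4014·d_A = (26.1590,51.9316)
T_B = V + ((C−V)·d_B)·d_B = V + 37.4014·d_B = (2.3593,60.1186)
sweep = 180° − θ = 140.6767°

center=(15.7217,60.2769) T_A=(26.1590,51.9316) T_B=(2.3593,60.1186) sweep=140.6767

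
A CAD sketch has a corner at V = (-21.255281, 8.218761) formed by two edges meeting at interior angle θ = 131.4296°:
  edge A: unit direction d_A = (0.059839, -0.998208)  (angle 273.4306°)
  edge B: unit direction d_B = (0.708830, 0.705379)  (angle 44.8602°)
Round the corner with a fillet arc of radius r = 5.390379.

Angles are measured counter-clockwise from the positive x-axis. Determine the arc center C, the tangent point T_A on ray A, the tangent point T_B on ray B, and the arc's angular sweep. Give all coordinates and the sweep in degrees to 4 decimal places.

center=(-15.7290,6.1135) T_A=(-21.1097,5.7909) T_B=(-19.5313,9.9344) sweep=48.5704

bisector direction at 339.1454° = (0.934487,-0.355998)
center distance |VC| = r/sin(θ/2) = 5.390379/sin(65.7148°) = 5.913684
C = V + |VC|·bis = (-15.7290,6.1135)
T_A = V + ((C−V)·d_A)·d_A = V + 2.4322·d_A = (-21.1097,5.7909)
T_B = V + ((C−V)·d_B)·d_B = V + 2.4322·d_B = (-19.5313,9.9344)
sweep = 180° − θ = 48.5704°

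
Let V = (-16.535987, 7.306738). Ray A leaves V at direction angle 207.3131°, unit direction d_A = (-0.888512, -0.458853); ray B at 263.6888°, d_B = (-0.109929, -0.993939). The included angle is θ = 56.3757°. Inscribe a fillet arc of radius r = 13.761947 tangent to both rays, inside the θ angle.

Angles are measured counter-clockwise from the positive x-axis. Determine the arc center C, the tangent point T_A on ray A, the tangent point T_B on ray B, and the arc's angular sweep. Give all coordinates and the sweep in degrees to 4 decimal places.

center=(-33.0374,-16.7038) T_A=(-39.3521,-4.4761) T_B=(-19.3588,-18.2166) sweep=123.6243

bisector direction at 235.5009° = (-0.566393,-0.824136)
center distance |VC| = r/sin(θ/2) = 13.761947/sin(28.1879°) = 29.134208
C = V + |VC|·bis = (-33.0374,-16.7038)
T_A = V + ((C−V)·d_A)·d_A = V + 25.6790·d_A = (-39.3521,-4.4761)
T_B = V + ((C−V)·d_B)·d_B = V + 25.6790·d_B = (-19.3588,-18.2166)
sweep = 180° − θ = 123.6243°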